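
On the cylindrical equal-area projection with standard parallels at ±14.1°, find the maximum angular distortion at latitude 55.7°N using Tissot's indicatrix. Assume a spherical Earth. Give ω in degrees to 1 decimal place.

59.4°

For cylindrical equal-area with standard parallel φ₀, h = cos φ / cos φ₀ and k = cos φ₀ / cos φ, so h·k = 1.
At 55.7°: h = 0.5810, k = 1.721; principal scales a = 1.721, b = 0.5810.
sin(ω/2) = (a − b)/(a + b) = 1.140/2.302 = 0.4952, so ω = 2 arcsin(0.4952) ≈ 59.4°.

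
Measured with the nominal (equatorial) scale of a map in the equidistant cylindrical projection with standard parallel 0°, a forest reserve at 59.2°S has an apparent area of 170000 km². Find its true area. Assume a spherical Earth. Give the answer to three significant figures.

Plate carrée maps x = Rλ, y = Rφ. The meridian scale is h = 1 and the parallel scale is k = 1/cos φ = sec φ.
Areal scale = h·k = 1 × sec φ; at 59.2°, h = 1.000, k = 1.953, so h·k = 1.953.
True area = apparent / (areal scale) = 170000 / 1.953 ≈ 87000 km².

87000 km²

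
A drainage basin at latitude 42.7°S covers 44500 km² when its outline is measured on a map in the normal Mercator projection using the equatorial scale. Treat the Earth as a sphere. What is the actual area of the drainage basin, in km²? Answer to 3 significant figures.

24000 km²

Mercator is conformal, so the point scale is isotropic: h = k = sec φ = 1/cos φ.
Areal scale = k² = sec²φ = 1/cos²(42.7°) = 1/0.7349² = 1.852.
True area = apparent / (areal scale) = 44500 / 1.852 ≈ 24000 km².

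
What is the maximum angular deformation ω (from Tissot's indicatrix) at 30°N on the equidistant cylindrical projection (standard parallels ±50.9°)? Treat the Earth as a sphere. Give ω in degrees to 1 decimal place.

The equidistant cylindrical projection with φ₀ = 50.9° has h = 1 (meridians true) and k = cos φ₀ / cos φ along parallels.
At 30°: h = 1.000, k = 0.7282; principal scales a = 1.000, b = 0.7282.
sin(ω/2) = (a − b)/(a + b) = 0.2718/1.728 = 0.1572, so ω = 2 arcsin(0.1572) ≈ 18.1°.

18.1°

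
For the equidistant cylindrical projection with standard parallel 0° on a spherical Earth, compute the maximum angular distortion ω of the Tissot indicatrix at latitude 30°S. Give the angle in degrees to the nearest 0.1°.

8.2°

In the plate carrée (x = Rλ, y = Rφ), meridians are true-scale (h = 1) and parallels are stretched by k = sec φ.
At 30°: h = 1.000, k = 1.155; principal scales a = 1.155, b = 1.000.
sin(ω/2) = (a − b)/(a + b) = 0.1547/2.155 = 0.07180, so ω = 2 arcsin(0.07180) ≈ 8.2°.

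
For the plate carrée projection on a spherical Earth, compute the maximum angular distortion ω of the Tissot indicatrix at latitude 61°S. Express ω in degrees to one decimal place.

40.6°

For the equirectangular projection with φ₀ = 0 (plate carrée), h = 1 along meridians and k = sec φ along parallels.
At 61°: h = 1.000, k = 2.063; principal scales a = 2.063, b = 1.000.
sin(ω/2) = (a − b)/(a + b) = 1.063/3.063 = 0.3470, so ω = 2 arcsin(0.3470) ≈ 40.6°.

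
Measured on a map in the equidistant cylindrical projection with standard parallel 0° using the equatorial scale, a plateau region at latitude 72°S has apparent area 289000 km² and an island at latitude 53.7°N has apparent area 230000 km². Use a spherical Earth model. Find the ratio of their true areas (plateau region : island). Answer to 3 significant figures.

0.656

Plate carrée has h = 1 and k = sec φ, giving areal scale sec φ; true area = (apparent area) · cos φ.
True area of plateau region: 289000 × cos(72°) = 289000 × 0.3090 = 89310 km².
True area of island: 230000 × cos(53.7°) = 230000 × 0.5920 = 136200 km².
Ratio = 89310 / 136200 ≈ 0.656.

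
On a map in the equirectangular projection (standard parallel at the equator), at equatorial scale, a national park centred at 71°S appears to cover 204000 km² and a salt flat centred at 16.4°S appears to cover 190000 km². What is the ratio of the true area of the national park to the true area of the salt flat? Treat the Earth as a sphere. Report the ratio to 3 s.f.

On the plate carrée, areal scale = h·k = 1 × sec φ, so true area = apparent × cos φ.
True area of national park: 204000 × cos(71°) = 204000 × 0.3256 = 66420 km².
True area of salt flat: 190000 × cos(16.4°) = 190000 × 0.9593 = 182300 km².
Ratio = 66420 / 182300 ≈ 0.364.

0.364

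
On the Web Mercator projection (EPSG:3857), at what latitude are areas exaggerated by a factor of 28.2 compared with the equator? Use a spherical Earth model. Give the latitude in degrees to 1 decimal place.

Mercator areal scale is sec²φ.
sec²φ = 28.2  ⇒  cos²φ = 0.03546  ⇒  cos φ = 0.1883.
φ = arccos(0.1883) ≈ 79.1°.

79.1°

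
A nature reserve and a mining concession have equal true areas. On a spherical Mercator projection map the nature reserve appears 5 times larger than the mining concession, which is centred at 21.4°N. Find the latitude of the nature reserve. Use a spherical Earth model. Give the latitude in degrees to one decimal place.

On Mercator, (apparent₁)/(apparent₂) = sec²φ₁ / sec²φ₂ when true areas are equal.
cos²φ₂ / cos²φ₁ = 5  ⇒  cos φ₁ = cos 21.4° / √5 = 0.9311/2.236 = 0.4164.
φ₁ = arccos(0.4164) ≈ 65.4°.

65.4°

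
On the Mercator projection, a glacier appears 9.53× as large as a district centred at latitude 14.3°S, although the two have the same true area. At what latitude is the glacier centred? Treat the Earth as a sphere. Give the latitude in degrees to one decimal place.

71.7°

On Mercator, (apparent₁)/(apparent₂) = sec²φ₁ / sec²φ₂ when true areas are equal.
cos²φ₂ / cos²φ₁ = 9.53  ⇒  cos φ₁ = cos 14.3° / √9.53 = 0.9690/3.087 = 0.3139.
φ₁ = arccos(0.3139) ≈ 71.7°.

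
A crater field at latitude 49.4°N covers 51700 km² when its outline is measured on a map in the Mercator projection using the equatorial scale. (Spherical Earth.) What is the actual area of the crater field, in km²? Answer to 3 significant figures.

21900 km²

For Mercator, h = k = sec φ (a conformal cylindrical projection has a single point scale, 1/cos φ).
Areal scale = k² = sec²φ = 1/cos²(49.4°) = 1/0.6508² = 2.361.
True area = apparent / (areal scale) = 51700 / 2.361 ≈ 21900 km².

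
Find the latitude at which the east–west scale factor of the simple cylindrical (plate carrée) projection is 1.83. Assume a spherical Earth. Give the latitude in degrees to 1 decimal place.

Plate carrée: h = 1, k = sec φ along parallels.
sec φ = 1.83  ⇒  cos φ = 0.5464  ⇒  φ ≈ 56.9°.

56.9°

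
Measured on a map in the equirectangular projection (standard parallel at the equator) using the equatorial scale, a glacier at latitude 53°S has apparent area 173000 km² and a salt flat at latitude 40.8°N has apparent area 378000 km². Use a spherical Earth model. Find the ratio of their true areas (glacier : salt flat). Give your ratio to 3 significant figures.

0.364

On the plate carrée, areal scale = h·k = 1 × sec φ, so true area = apparent × cos φ.
True area of glacier: 173000 × cos(53°) = 173000 × 0.6018 = 104100 km².
True area of salt flat: 378000 × cos(40.8°) = 378000 × 0.7570 = 286100 km².
Ratio = 104100 / 286100 ≈ 0.364.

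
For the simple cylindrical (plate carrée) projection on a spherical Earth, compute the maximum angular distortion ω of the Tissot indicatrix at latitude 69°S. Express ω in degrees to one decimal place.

56.4°

For the equirectangular projection with φ₀ = 0 (plate carrée), h = 1 along meridians and k = sec φ along parallels.
At 69°: h = 1.000, k = 2.790; principal scales a = 2.790, b = 1.000.
sin(ω/2) = (a − b)/(a + b) = 1.790/3.790 = 0.4724, so ω = 2 arcsin(0.4724) ≈ 56.4°.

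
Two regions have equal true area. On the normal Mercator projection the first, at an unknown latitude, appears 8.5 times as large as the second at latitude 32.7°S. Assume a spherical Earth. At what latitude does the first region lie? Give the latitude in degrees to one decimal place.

For equal true areas on Mercator, apparent areas scale as sec²φ, so the ratio is cos²φ₂ / cos²φ₁.
cos²φ₂ / cos²φ₁ = 8.5  ⇒  cos φ₁ = cos 32.7° / √8.5 = 0.8415/2.915 = 0.2886.
φ₁ = arccos(0.2886) ≈ 73.2°.

73.2°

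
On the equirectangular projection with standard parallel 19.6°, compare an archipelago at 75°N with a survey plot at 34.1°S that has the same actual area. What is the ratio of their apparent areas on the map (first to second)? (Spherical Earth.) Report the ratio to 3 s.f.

In the equirectangular projection with standard parallel φ₀ = 19.6° (x = Rλ cos φ₀, y = Rφ), meridians are true-scale (h = 1) and the parallel scale is k = cos φ₀ / cos φ.
Areal scale at 75°: h·k = 1.000 × 3.640 = 3.640.
Areal scale at 34.1°: h·k = 1.000 × 1.138 = 1.138.
Ratio = 3.640/1.138 ≈ 3.20.

3.20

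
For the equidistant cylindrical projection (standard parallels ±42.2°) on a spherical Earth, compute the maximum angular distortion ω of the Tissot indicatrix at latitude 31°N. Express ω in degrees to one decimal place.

8.4°

In the equirectangular projection with standard parallel φ₀ = 42.2° (x = Rλ cos φ₀, y = Rφ), meridians are true-scale (h = 1) and the parallel scale is k = cos φ₀ / cos φ.
At 31°: h = 1.000, k = 0.8642; principal scales a = 1.000, b = 0.8642.
sin(ω/2) = (a − b)/(a + b) = 0.1358/1.864 = 0.07282, so ω = 2 arcsin(0.07282) ≈ 8.4°.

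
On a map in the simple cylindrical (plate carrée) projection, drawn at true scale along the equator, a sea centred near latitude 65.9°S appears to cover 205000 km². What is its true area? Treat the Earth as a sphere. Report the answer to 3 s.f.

83700 km²

Plate carrée maps x = Rλ, y = Rφ. The meridian scale is h = 1 and the parallel scale is k = 1/cos φ = sec φ.
Areal scale = h·k = 1 × sec φ; at 65.9°, h = 1.000, k = 2.449, so h·k = 2.449.
True area = apparent / (areal scale) = 205000 / 2.449 ≈ 83700 km².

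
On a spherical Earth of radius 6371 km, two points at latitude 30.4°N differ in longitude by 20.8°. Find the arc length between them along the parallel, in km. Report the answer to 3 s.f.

1990 km

Arc length along a parallel = R cos φ · Δλ (with Δλ in radians).
= 6371 × cos 30.4° × (20.8° × π/180) = 6371 × 0.8625 × 0.3630 ≈ 1990 km.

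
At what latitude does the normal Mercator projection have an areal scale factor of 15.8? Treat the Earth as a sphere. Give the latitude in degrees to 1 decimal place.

Mercator areal scale is sec²φ.
sec²φ = 15.8  ⇒  cos²φ = 0.06329  ⇒  cos φ = 0.2516.
φ = arccos(0.2516) ≈ 75.4°.

75.4°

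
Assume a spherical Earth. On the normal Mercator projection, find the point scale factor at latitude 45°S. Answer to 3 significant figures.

For Mercator, h = k = sec φ (a conformal cylindrical projection has a single point scale, 1/cos φ).
k = 1/cos 45° = 1/0.7071 = 1.414.

1.41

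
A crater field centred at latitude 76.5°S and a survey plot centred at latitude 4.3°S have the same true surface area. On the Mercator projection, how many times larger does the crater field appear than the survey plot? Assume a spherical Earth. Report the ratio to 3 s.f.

Mercator areal scale is sec²φ.
At 76.5°: sec²(76.5°) = 1/0.2334² = 18.35.
At 4.3°: sec²(4.3°) = 1/0.9972² = 1.006.
Ratio = 18.35/1.006 = cos²(4.3°)/cos²(76.5°) ≈ 18.2.

18.2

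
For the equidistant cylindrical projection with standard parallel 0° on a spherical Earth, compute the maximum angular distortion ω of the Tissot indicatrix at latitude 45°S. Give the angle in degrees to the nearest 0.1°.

19.8°

Plate carrée maps x = Rλ, y = Rφ. The meridian scale is h = 1 and the parallel scale is k = 1/cos φ = sec φ.
At 45°: h = 1.000, k = 1.414; principal scales a = 1.414, b = 1.000.
sin(ω/2) = (a − b)/(a + b) = 0.4142/2.414 = 0.1716, so ω = 2 arcsin(0.1716) ≈ 19.8°.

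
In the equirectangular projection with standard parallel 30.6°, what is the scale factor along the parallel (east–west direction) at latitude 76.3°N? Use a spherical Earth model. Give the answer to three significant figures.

3.63

The equidistant cylindrical projection with φ₀ = 30.6° has h = 1 (meridians true) and k = cos φ₀ / cos φ along parallels.
k = cos 30.6° / cos 76.3° = 0.8607/0.2368 = 3.634.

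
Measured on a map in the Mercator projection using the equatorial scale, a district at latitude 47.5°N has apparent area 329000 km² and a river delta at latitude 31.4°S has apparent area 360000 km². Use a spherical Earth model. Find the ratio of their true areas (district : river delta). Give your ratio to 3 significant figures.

Mercator's areal exaggeration is sec²φ; hence true area = (apparent area) · cos²φ.
True area of district: 329000 × cos²(47.5°) = 329000 × 0.4564 = 150200 km².
True area of river delta: 360000 × cos²(31.4°) = 360000 × 0.7285 = 262300 km².
Ratio = 150200 / 262300 ≈ 0.573.

0.573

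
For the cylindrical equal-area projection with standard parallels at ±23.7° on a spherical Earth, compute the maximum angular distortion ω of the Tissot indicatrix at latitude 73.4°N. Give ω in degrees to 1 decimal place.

110.7°

For cylindrical equal-area with standard parallel φ₀, h = cos φ / cos φ₀ and k = cos φ₀ / cos φ, so h·k = 1.
At 73.4°: h = 0.3120, k = 3.205; principal scales a = 3.205, b = 0.3120.
sin(ω/2) = (a − b)/(a + b) = 2.893/3.517 = 0.8226, so ω = 2 arcsin(0.8226) ≈ 110.7°.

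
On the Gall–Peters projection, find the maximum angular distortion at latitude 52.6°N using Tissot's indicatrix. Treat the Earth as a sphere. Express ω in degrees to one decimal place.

17.4°

Gall–Peters is a cylindrical equal-area projection with standard parallels at ±45°. Cylindrical equal-area (φ₀ = 45°): h = cos φ / cos 45° along meridians, k = cos 45° / cos φ along parallels; h·k = 1.
At 52.6°: h = 0.8590, k = 1.164; principal scales a = 1.164, b = 0.8590.
sin(ω/2) = (a − b)/(a + b) = 0.3052/2.023 = 0.1509, so ω = 2 arcsin(0.1509) ≈ 17.4°.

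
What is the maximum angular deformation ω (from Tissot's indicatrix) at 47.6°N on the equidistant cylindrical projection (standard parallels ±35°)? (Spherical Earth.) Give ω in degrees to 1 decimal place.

In the equirectangular projection with standard parallel φ₀ = 35° (x = Rλ cos φ₀, y = Rφ), meridians are true-scale (h = 1) and the parallel scale is k = cos φ₀ / cos φ.
At 47.6°: h = 1.000, k = 1.215; principal scales a = 1.215, b = 1.000.
sin(ω/2) = (a − b)/(a + b) = 0.2148/2.215 = 0.09699, so ω = 2 arcsin(0.09699) ≈ 11.1°.

11.1°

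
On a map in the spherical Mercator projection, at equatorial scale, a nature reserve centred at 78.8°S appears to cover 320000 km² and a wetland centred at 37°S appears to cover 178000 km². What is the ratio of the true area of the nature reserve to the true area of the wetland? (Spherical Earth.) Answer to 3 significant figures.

0.106

Mercator's areal exaggeration is sec²φ; hence true area = (apparent area) · cos²φ.
True area of nature reserve: 320000 × cos²(78.8°) = 320000 × 0.03773 = 12070 km².
True area of wetland: 178000 × cos²(37°) = 178000 × 0.6378 = 113500 km².
Ratio = 12070 / 113500 ≈ 0.106.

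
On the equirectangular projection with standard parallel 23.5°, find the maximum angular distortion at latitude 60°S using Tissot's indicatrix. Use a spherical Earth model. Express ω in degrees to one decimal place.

The equidistant cylindrical projection with φ₀ = 23.5° has h = 1 (meridians true) and k = cos φ₀ / cos φ along parallels.
At 60°: h = 1.000, k = 1.834; principal scales a = 1.834, b = 1.000.
sin(ω/2) = (a − b)/(a + b) = 0.8341/2.834 = 0.2943, so ω = 2 arcsin(0.2943) ≈ 34.2°.

34.2°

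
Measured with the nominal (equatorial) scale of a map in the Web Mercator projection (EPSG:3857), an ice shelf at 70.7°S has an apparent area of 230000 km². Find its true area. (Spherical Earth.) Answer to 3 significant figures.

25100 km²

Mercator is conformal, so the point scale is isotropic: h = k = sec φ = 1/cos φ.
Areal scale = k² = sec²φ = 1/cos²(70.7°) = 1/0.3305² = 9.154.
True area = apparent / (areal scale) = 230000 / 9.154 ≈ 25100 km².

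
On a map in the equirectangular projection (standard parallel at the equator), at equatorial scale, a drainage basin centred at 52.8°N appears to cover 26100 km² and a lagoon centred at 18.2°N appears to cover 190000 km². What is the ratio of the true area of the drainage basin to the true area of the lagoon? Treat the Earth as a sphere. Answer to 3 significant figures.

0.0874

Plate carrée has h = 1 and k = sec φ, giving areal scale sec φ; true area = (apparent area) · cos φ.
True area of drainage basin: 26100 × cos(52.8°) = 26100 × 0.6046 = 15780 km².
True area of lagoon: 190000 × cos(18.2°) = 190000 × 0.9500 = 180500 km².
Ratio = 15780 / 180500 ≈ 0.0874.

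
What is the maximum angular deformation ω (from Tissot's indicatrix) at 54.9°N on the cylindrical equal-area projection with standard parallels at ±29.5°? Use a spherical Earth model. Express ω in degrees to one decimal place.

46.2°

Cylindrical equal-area (φ₀ = 29.5°): h = cos φ / cos 29.5° along meridians, k = cos 29.5° / cos φ along parallels; h·k = 1.
At 54.9°: h = 0.6607, k = 1.514; principal scales a = 1.514, b = 0.6607.
sin(ω/2) = (a − b)/(a + b) = 0.8530/2.174 = 0.3923, so ω = 2 arcsin(0.3923) ≈ 46.2°.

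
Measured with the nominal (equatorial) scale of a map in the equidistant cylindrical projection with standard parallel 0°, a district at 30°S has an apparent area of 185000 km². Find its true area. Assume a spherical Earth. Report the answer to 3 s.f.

For the equirectangular projection with φ₀ = 0 (plate carrée), h = 1 along meridians and k = sec φ along parallels.
Areal scale = h·k = 1 × sec φ; at 30°, h = 1.000, k = 1.155, so h·k = 1.155.
True area = apparent / (areal scale) = 185000 / 1.155 ≈ 160000 km².

160000 km²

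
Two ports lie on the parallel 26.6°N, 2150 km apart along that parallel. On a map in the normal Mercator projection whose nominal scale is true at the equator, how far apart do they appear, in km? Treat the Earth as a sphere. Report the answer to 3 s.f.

For Mercator, h = k = sec φ (a conformal cylindrical projection has a single point scale, 1/cos φ).
Along the parallel, k = sec 26.6° = 1/0.8942 = 1.118.
Map distance = 2150 × 1.118 ≈ 2400 km.

2400 km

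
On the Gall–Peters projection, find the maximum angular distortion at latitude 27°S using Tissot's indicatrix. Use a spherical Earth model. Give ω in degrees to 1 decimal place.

Gall–Peters is a cylindrical equal-area projection with standard parallels at ±45°. A cylindrical equal-area projection with standard parallel φ₀ has meridian scale h = cos φ / cos φ₀ and parallel scale k = cos φ₀ / cos φ (so areas are preserved, h·k = 1).
At 27°: h = 1.260, k = 0.7936; principal scales a = 1.260, b = 0.7936.
sin(ω/2) = (a − b)/(a + b) = 0.4665/2.054 = 0.2271, so ω = 2 arcsin(0.2271) ≈ 26.3°.

26.3°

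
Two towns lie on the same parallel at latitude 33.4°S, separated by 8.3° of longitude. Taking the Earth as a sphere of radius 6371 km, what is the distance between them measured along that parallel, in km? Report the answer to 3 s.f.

770 km

Arc length along a parallel = R cos φ · Δλ (with Δλ in radians).
= 6371 × cos 33.4° × (8.3° × π/180) = 6371 × 0.8348 × 0.1449 ≈ 770 km.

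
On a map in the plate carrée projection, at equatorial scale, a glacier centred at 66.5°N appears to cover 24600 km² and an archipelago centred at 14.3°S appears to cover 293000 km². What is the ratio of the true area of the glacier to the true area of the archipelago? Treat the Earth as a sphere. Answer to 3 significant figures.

0.0345

On the plate carrée, areal scale = h·k = 1 × sec φ, so true area = apparent × cos φ.
True area of glacier: 24600 × cos(66.5°) = 24600 × 0.3987 = 9809 km².
True area of archipelago: 293000 × cos(14.3°) = 293000 × 0.9690 = 283900 km².
Ratio = 9809 / 283900 ≈ 0.0345.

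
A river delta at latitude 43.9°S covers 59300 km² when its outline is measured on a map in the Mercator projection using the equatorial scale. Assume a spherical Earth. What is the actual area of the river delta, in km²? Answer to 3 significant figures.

The Mercator projection is conformal; its linear scale factor is the same in every direction and equals sec φ = 1/cos φ.
Areal scale = k² = sec²φ = 1/cos²(43.9°) = 1/0.7206² = 1.926.
True area = apparent / (areal scale) = 59300 / 1.926 ≈ 30800 km².

30800 km²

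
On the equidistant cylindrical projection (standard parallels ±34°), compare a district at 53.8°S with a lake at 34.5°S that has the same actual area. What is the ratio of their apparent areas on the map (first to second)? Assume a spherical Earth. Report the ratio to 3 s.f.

1.40

In the equirectangular projection with standard parallel φ₀ = 34° (x = Rλ cos φ₀, y = Rφ), meridians are true-scale (h = 1) and the parallel scale is k = cos φ₀ / cos φ.
Areal scale at 53.8°: h·k = 1.000 × 1.404 = 1.404.
Areal scale at 34.5°: h·k = 1.000 × 1.006 = 1.006.
Ratio = 1.404/1.006 ≈ 1.40.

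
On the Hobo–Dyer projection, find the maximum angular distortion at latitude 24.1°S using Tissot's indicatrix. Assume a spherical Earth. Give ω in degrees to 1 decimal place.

The Hobo–Dyer projection is cylindrical equal-area with φ₀ = 37.5°. A cylindrical equal-area projection with standard parallel φ₀ has meridian scale h = cos φ / cos φ₀ and parallel scale k = cos φ₀ / cos φ (so areas are preserved, h·k = 1).
At 24.1°: h = 1.151, k = 0.8691; principal scales a = 1.151, b = 0.8691.
sin(ω/2) = (a − b)/(a + b) = 0.2815/2.020 = 0.1394, so ω = 2 arcsin(0.1394) ≈ 16.0°.

16.0°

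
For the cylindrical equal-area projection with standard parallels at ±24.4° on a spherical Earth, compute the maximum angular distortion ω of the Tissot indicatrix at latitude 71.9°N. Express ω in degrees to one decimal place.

A cylindrical equal-area projection with standard parallel φ₀ has meridian scale h = cos φ / cos φ₀ and parallel scale k = cos φ₀ / cos φ (so areas are preserved, h·k = 1).
At 71.9°: h = 0.3411, k = 2.931; principal scales a = 2.931, b = 0.3411.
sin(ω/2) = (a − b)/(a + b) = 2.590/3.272 = 0.7915, so ω = 2 arcsin(0.7915) ≈ 104.7°.

104.7°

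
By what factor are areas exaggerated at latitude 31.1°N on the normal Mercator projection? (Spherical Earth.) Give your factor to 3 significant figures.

1.36

Mercator is conformal, so the point scale is isotropic: h = k = sec φ = 1/cos φ.
Areal scale = k² = sec²φ = 1/cos²(31.1°) = 1/0.8563² = 1.364.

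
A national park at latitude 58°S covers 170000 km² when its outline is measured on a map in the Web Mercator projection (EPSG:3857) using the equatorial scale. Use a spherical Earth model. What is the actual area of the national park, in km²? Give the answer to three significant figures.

For Mercator, h = k = sec φ (a conformal cylindrical projection has a single point scale, 1/cos φ).
Areal scale = k² = sec²φ = 1/cos²(58°) = 1/0.5299² = 3.561.
True area = apparent / (areal scale) = 170000 / 3.561 ≈ 47700 km².

47700 km²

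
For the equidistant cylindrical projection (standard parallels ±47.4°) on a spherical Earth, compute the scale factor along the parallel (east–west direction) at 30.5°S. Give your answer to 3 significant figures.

The equidistant cylindrical projection with φ₀ = 47.4° has h = 1 (meridians true) and k = cos φ₀ / cos φ along parallels.
k = cos 47.4° / cos 30.5° = 0.6769/0.8616 = 0.7856.

0.786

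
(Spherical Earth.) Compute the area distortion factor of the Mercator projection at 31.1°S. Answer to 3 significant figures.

1.36

Mercator is conformal, so the point scale is isotropic: h = k = sec φ = 1/cos φ.
Areal scale = k² = sec²φ = 1/cos²(31.1°) = 1/0.8563² = 1.364.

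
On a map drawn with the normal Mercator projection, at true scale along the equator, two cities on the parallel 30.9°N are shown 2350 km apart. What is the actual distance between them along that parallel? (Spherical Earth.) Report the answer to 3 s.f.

2020 km

The Mercator projection is conformal; its linear scale factor is the same in every direction and equals sec φ = 1/cos φ.
Along the parallel at 30.9°, map distances are exaggerated by k = sec 30.9° = 1.165.
True distance = 2350 / 1.165 = 2350 × cos 30.9° ≈ 2020 km.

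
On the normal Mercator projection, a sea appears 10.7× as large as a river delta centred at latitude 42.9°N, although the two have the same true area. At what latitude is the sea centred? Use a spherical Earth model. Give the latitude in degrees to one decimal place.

77.1°

For equal true areas on Mercator, apparent areas scale as sec²φ, so the ratio is cos²φ₂ / cos²φ₁.
cos²φ₂ / cos²φ₁ = 10.7  ⇒  cos φ₁ = cos 42.9° / √10.7 = 0.7325/3.271 = 0.2239.
φ₁ = arccos(0.2239) ≈ 77.1°.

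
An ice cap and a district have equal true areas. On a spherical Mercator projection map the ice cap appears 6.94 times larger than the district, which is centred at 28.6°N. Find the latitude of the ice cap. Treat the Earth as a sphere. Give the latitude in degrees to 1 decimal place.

70.5°

For equal true areas on Mercator, apparent areas scale as sec²φ, so the ratio is cos²φ₂ / cos²φ₁.
cos²φ₂ / cos²φ₁ = 6.94  ⇒  cos φ₁ = cos 28.6° / √6.94 = 0.8780/2.634 = 0.3333.
φ₁ = arccos(0.3333) ≈ 70.5°.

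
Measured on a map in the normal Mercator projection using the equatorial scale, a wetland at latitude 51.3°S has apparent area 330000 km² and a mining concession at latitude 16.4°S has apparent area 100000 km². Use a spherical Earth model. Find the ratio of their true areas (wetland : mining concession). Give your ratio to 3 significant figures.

1.40

On Mercator the areal scale is sec²φ, so true area = apparent × cos²φ.
True area of wetland: 330000 × cos²(51.3°) = 330000 × 0.3909 = 129000 km².
True area of mining concession: 100000 × cos²(16.4°) = 100000 × 0.9203 = 92030 km².
Ratio = 129000 / 92030 ≈ 1.40.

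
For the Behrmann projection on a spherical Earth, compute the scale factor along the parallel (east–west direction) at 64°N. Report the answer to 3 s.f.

Behrmann is a cylindrical equal-area projection with standard parallels at ±30°. Cylindrical equal-area (φ₀ = 30°): h = cos φ / cos 30° along meridians, k = cos 30° / cos φ along parallels; h·k = 1.
k = cos 30° / cos 64° = 0.8660/0.4384 = 1.976.

1.98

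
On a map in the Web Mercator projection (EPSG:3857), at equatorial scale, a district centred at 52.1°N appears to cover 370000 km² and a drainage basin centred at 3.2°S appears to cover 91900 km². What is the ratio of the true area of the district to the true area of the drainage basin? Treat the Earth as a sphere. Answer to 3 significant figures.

Mercator's areal exaggeration is sec²φ; hence true area = (apparent area) · cos²φ.
True area of district: 370000 × cos²(52.1°) = 370000 × 0.3773 = 139600 km².
True area of drainage basin: 91900 × cos²(3.2°) = 91900 × 0.9969 = 91610 km².
Ratio = 139600 / 91610 ≈ 1.52.

1.52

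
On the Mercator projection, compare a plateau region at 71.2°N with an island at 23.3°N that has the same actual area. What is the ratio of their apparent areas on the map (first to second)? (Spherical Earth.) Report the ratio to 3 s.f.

8.12

Mercator areal scale is sec²φ.
At 71.2°: sec²(71.2°) = 1/0.3223² = 9.629.
At 23.3°: sec²(23.3°) = 1/0.9184² = 1.185.
Ratio = 9.629/1.185 = cos²(23.3°)/cos²(71.2°) ≈ 8.12.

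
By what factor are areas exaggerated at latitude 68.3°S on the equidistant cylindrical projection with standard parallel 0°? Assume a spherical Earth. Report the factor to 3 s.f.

For the equirectangular projection with φ₀ = 0 (plate carrée), h = 1 along meridians and k = sec φ along parallels.
Areal scale = h·k = 1 × sec φ; at 68.3°, h = 1.000, k = 2.705, so h·k = 2.705.

2.70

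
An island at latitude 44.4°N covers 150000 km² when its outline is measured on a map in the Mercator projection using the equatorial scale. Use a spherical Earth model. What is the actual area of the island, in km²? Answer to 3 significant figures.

The Mercator projection is conformal; its linear scale factor is the same in every direction and equals sec φ = 1/cos φ.
Areal scale = k² = sec²φ = 1/cos²(44.4°) = 1/0.7145² = 1.959.
True area = apparent / (areal scale) = 150000 / 1.959 ≈ 76600 km².

76600 km²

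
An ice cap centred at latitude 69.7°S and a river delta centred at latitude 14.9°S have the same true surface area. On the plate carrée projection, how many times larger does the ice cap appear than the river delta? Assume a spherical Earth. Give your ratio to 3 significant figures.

In the plate carrée (x = Rλ, y = Rφ), meridians are true-scale (h = 1) and parallels are stretched by k = sec φ.
Areal scale at 69.7°: h·k = 1.000 × 2.882 = 2.882.
Areal scale at 14.9°: h·k = 1.000 × 1.035 = 1.035.
Ratio = 2.882/1.035 ≈ 2.79.

2.79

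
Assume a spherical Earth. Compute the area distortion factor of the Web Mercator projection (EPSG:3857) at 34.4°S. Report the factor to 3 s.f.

1.47

The Mercator projection is conformal; its linear scale factor is the same in every direction and equals sec φ = 1/cos φ.
Areal scale = k² = sec²φ = 1/cos²(34.4°) = 1/0.8251² = 1.469.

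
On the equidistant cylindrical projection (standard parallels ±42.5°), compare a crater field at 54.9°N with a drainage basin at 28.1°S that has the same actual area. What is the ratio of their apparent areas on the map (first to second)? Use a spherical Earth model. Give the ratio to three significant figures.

1.53

In the equirectangular projection with standard parallel φ₀ = 42.5° (x = Rλ cos φ₀, y = Rφ), meridians are true-scale (h = 1) and the parallel scale is k = cos φ₀ / cos φ.
Areal scale at 54.9°: h·k = 1.000 × 1.282 = 1.282.
Areal scale at 28.1°: h·k = 1.000 × 0.8358 = 0.8358.
Ratio = 1.282/0.8358 ≈ 1.53.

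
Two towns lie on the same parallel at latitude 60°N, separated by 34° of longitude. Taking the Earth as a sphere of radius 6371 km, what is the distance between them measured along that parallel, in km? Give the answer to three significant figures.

1890 km

Arc length along a parallel = R cos φ · Δλ (with Δλ in radians).
= 6371 × cos 60° × (34° × π/180) = 6371 × 0.5000 × 0.5934 ≈ 1890 km.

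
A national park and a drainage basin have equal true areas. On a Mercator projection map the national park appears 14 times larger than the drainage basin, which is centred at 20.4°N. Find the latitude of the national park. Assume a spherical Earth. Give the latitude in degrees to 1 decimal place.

75.5°

Mercator areal scale is sec²φ, so apparent-area ratio = sec²φ₁ / sec²φ₂ = cos²φ₂ / cos²φ₁.
cos²φ₂ / cos²φ₁ = 14  ⇒  cos φ₁ = cos 20.4° / √14 = 0.9373/3.742 = 0.2505.
φ₁ = arccos(0.2505) ≈ 75.5°.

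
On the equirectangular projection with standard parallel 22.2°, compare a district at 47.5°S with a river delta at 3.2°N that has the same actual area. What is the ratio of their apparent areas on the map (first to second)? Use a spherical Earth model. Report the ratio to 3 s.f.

1.48

With standard parallel φ₀ = 22.2°, the equirectangular projection gives x = Rλ cos φ₀, y = Rφ, so h = 1 and k = cos 22.2° / cos φ.
Areal scale at 47.5°: h·k = 1.000 × 1.370 = 1.370.
Areal scale at 3.2°: h·k = 1.000 × 0.9273 = 0.9273.
Ratio = 1.370/0.9273 ≈ 1.48.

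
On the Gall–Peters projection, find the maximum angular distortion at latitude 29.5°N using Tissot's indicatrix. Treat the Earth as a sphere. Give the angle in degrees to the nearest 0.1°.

23.6°

Gall–Peters is a cylindrical equal-area projection with standard parallels at ±45°. Cylindrical equal-area (φ₀ = 45°): h = cos φ / cos 45° along meridians, k = cos 45° / cos φ along parallels; h·k = 1.
At 29.5°: h = 1.231, k = 0.8124; principal scales a = 1.231, b = 0.8124.
sin(ω/2) = (a − b)/(a + b) = 0.4184/2.043 = 0.2048, so ω = 2 arcsin(0.2048) ≈ 23.6°.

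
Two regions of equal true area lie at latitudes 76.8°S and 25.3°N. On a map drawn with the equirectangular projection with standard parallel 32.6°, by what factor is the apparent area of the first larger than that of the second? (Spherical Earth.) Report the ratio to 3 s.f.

3.96

The equidistant cylindrical projection with φ₀ = 32.6° has h = 1 (meridians true) and k = cos φ₀ / cos φ along parallels.
Areal scale at 76.8°: h·k = 1.000 × 3.689 = 3.689.
Areal scale at 25.3°: h·k = 1.000 × 0.9318 = 0.9318.
Ratio = 3.689/0.9318 ≈ 3.96.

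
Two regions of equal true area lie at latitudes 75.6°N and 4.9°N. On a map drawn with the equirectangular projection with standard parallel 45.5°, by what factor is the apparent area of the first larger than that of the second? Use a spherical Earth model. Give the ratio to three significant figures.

4.01

The equidistant cylindrical projection with φ₀ = 45.5° has h = 1 (meridians true) and k = cos φ₀ / cos φ along parallels.
Areal scale at 75.6°: h·k = 1.000 × 2.818 = 2.818.
Areal scale at 4.9°: h·k = 1.000 × 0.7035 = 0.7035.
Ratio = 2.818/0.7035 ≈ 4.01.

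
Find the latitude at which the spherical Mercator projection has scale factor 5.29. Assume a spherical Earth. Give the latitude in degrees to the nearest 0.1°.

79.1°

Mercator scale is k = sec φ = 1/cos φ.
1/cos φ = 5.29  ⇒  cos φ = 0.1890  ⇒  φ = arccos(0.1890) ≈ 79.1°.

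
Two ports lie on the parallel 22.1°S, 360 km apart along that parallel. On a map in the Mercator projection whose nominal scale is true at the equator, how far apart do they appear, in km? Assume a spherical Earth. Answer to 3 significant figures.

389 km

For Mercator, h = k = sec φ (a conformal cylindrical projection has a single point scale, 1/cos φ).
Along the parallel, k = sec 22.1° = 1/0.9265 = 1.079.
Map distance = 360 × 1.079 ≈ 389 km.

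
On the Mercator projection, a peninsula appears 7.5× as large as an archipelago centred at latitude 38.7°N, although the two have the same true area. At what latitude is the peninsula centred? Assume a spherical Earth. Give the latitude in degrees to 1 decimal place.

Mercator areal scale is sec²φ, so apparent-area ratio = sec²φ₁ / sec²φ₂ = cos²φ₂ / cos²φ₁.
cos²φ₂ / cos²φ₁ = 7.5  ⇒  cos φ₁ = cos 38.7° / √7.5 = 0.7804/2.739 = 0.2850.
φ₁ = arccos(0.2850) ≈ 73.4°.

73.4°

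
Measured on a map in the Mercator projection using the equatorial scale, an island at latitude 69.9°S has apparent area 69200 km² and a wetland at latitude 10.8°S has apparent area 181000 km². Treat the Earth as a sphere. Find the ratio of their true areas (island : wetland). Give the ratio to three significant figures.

0.0468

Mercator's areal exaggeration is sec²φ; hence true area = (apparent area) · cos²φ.
True area of island: 69200 × cos²(69.9°) = 69200 × 0.1181 = 8173 km².
True area of wetland: 181000 × cos²(10.8°) = 181000 × 0.9649 = 174600 km².
Ratio = 8173 / 174600 ≈ 0.0468.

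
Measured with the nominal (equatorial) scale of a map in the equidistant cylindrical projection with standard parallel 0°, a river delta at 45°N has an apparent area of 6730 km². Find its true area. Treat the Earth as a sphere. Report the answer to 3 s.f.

For the equirectangular projection with φ₀ = 0 (plate carrée), h = 1 along meridians and k = sec φ along parallels.
Areal scale = h·k = 1 × sec φ; at 45°, h = 1.000, k = 1.414, so h·k = 1.414.
True area = apparent / (areal scale) = 6730 / 1.414 ≈ 4760 km².

4760 km²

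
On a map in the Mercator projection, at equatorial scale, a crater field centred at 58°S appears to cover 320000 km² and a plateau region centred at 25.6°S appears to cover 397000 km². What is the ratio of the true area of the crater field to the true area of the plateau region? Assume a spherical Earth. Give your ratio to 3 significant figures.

Mercator's areal exaggeration is sec²φ; hence true area = (apparent area) · cos²φ.
True area of crater field: 320000 × cos²(58°) = 320000 × 0.2808 = 89860 km².
True area of plateau region: 397000 × cos²(25.6°) = 397000 × 0.8133 = 322900 km².
Ratio = 89860 / 322900 ≈ 0.278.

0.278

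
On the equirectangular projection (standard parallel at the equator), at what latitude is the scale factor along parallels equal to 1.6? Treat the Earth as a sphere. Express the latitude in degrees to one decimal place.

Plate carrée: h = 1, k = sec φ along parallels.
sec φ = 1.6  ⇒  cos φ = 0.6250  ⇒  φ ≈ 51.3°.

51.3°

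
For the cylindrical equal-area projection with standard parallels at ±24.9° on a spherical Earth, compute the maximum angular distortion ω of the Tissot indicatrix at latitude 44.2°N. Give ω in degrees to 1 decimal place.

26.7°

A cylindrical equal-area projection with standard parallel φ₀ has meridian scale h = cos φ / cos φ₀ and parallel scale k = cos φ₀ / cos φ (so areas are preserved, h·k = 1).
At 44.2°: h = 0.7904, k = 1.265; principal scales a = 1.265, b = 0.7904.
sin(ω/2) = (a − b)/(a + b) = 0.4748/2.056 = 0.2310, so ω = 2 arcsin(0.2310) ≈ 26.7°.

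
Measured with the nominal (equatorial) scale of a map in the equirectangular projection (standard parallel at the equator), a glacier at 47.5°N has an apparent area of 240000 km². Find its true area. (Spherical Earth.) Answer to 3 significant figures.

Plate carrée maps x = Rλ, y = Rφ. The meridian scale is h = 1 and the parallel scale is k = 1/cos φ = sec φ.
Areal scale = h·k = 1 × sec φ; at 47.5°, h = 1.000, k = 1.480, so h·k = 1.480.
True area = apparent / (areal scale) = 240000 / 1.480 ≈ 162000 km².

162000 km²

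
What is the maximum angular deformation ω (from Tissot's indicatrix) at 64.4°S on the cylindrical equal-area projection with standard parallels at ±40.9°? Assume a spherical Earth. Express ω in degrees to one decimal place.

A cylindrical equal-area projection with standard parallel φ₀ has meridian scale h = cos φ / cos φ₀ and parallel scale k = cos φ₀ / cos φ (so areas are preserved, h·k = 1).
At 64.4°: h = 0.5717, k = 1.749; principal scales a = 1.749, b = 0.5717.
sin(ω/2) = (a − b)/(a + b) = 1.178/2.321 = 0.5074, so ω = 2 arcsin(0.5074) ≈ 61.0°.

61.0°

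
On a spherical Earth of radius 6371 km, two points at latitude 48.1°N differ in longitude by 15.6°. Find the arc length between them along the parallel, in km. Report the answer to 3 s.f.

1160 km

Arc length along a parallel = R cos φ · Δλ (with Δλ in radians).
= 6371 × cos 48.1° × (15.6° × π/180) = 6371 × 0.6678 × 0.2723 ≈ 1160 km.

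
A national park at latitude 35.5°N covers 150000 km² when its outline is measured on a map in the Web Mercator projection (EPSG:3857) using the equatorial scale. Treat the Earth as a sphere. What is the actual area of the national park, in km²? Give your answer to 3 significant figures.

99400 km²

Mercator is conformal, so the point scale is isotropic: h = k = sec φ = 1/cos φ.
Areal scale = k² = sec²φ = 1/cos²(35.5°) = 1/0.8141² = 1.509.
True area = apparent / (areal scale) = 150000 / 1.509 ≈ 99400 km².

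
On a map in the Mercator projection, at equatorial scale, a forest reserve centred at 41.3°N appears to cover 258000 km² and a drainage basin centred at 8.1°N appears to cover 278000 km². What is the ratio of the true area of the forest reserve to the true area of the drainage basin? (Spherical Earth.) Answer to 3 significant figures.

0.534

Mercator's areal exaggeration is sec²φ; hence true area = (apparent area) · cos²φ.
True area of forest reserve: 258000 × cos²(41.3°) = 258000 × 0.5644 = 145600 km².
True area of drainage basin: 278000 × cos²(8.1°) = 278000 × 0.9801 = 272500 km².
Ratio = 145600 / 272500 ≈ 0.534.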